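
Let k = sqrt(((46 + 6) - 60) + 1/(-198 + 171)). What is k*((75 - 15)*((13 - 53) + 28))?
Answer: -80*I*sqrt(651) ≈ -2041.2*I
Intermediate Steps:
k = I*sqrt(651)/9 (k = sqrt((52 - 60) + 1/(-27)) = sqrt(-8 - 1/27) = sqrt(-217/27) = I*sqrt(651)/9 ≈ 2.835*I)
k*((75 - 15)*((13 - 53) + 28)) = (I*sqrt(651)/9)*((75 - 15)*((13 - 53) + 28)) = (I*sqrt(651)/9)*(60*(-40 + 28)) = (I*sqrt(651)/9)*(60*(-12)) = (I*sqrt(651)/9)*(-720) = -80*I*sqrt(651)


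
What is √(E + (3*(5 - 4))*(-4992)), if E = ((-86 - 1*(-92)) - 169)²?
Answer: √11593 ≈ 107.67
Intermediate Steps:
E = 26569 (E = ((-86 + 92) - 169)² = (6 - 169)² = (-163)² = 26569)
√(E + (3*(5 - 4))*(-4992)) = √(26569 + (3*(5 - 4))*(-4992)) = √(26569 + (3*1)*(-4992)) = √(26569 + 3*(-4992)) = √(26569 - 14976) = √11593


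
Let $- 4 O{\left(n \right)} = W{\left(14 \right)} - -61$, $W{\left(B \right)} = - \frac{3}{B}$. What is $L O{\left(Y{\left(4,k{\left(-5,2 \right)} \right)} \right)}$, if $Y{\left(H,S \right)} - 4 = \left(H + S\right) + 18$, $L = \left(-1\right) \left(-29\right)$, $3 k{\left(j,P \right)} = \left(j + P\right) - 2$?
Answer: $- \frac{24679}{56} \approx -440.7$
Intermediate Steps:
$k{\left(j,P \right)} = - \frac{2}{3} + \frac{P}{3} + \frac{j}{3}$ ($k{\left(j,P \right)} = \frac{\left(j + P\right) - 2}{3} = \frac{\left(P + j\right) - 2}{3} = \frac{-2 + P + j}{3} = - \frac{2}{3} + \frac{P}{3} + \frac{j}{3}$)
$L = 29$
$Y{\left(H,S \right)} = 22 + H + S$ ($Y{\left(H,S \right)} = 4 + \left(\left(H + S\right) + 18\right) = 4 + \left(18 + H + S\right) = 22 + H + S$)
$O{\left(n \right)} = - \frac{851}{56}$ ($O{\left(n \right)} = - \frac{- \frac{3}{14} - -61}{4} = - \frac{\left(-3\right) \frac{1}{14} + 61}{4} = - \frac{- \frac{3}{14} + 61}{4} = \left(- \frac{1}{4}\right) \frac{851}{14} = - \frac{851}{56}$)
$L O{\left(Y{\left(4,k{\left(-5,2 \right)} \right)} \right)} = 29 \left(- \frac{851}{56}\right) = - \frac{24679}{56}$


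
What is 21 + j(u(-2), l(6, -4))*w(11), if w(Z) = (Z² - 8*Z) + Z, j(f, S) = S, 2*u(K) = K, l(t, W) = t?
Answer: 285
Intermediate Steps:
u(K) = K/2
w(Z) = Z² - 7*Z
21 + j(u(-2), l(6, -4))*w(11) = 21 + 6*(11*(-7 + 11)) = 21 + 6*(11*4) = 21 + 6*44 = 21 + 264 = 285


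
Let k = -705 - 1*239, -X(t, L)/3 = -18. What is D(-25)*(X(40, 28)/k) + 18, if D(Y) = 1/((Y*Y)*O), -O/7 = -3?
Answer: 37169991/2065000 ≈ 18.000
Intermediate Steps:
O = 21 (O = -7*(-3) = 21)
X(t, L) = 54 (X(t, L) = -3*(-18) = 54)
D(Y) = 1/(21*Y²) (D(Y) = 1/((Y*Y)*21) = 1/(Y²*21) = 1/(21*Y²))
k = -944 (k = -705 - 239 = -944)
D(-25)*(X(40, 28)/k) + 18 = ((1/21)/(-25)²)*(54/(-944)) + 18 = ((1/21)*(1/625))*(54*(-1/944)) + 18 = (1/13125)*(-27/472) + 18 = -9/2065000 + 18 = 37169991/2065000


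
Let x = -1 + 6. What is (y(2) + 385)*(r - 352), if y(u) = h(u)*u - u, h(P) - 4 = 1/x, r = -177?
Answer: -1035253/5 ≈ -2.0705e+5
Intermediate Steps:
x = 5
h(P) = 21/5 (h(P) = 4 + 1/5 = 4 + ⅕ = 21/5)
y(u) = 16*u/5 (y(u) = 21*u/5 - u = 16*u/5)
(y(2) + 385)*(r - 352) = ((16/5)*2 + 385)*(-177 - 352) = (32/5 + 385)*(-529) = (1957/5)*(-529) = -1035253/5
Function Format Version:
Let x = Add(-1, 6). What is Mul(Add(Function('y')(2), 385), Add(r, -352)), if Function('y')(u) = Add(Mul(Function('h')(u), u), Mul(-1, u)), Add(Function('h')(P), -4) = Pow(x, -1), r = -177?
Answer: Rational(-1035253, 5) ≈ -2.0705e+5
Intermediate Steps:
x = 5
Function('h')(P) = Rational(21, 5) (Function('h')(P) = Add(4, Pow(5, -1)) = Add(4, Rational(1, 5)) = Rational(21, 5))
Function('y')(u) = Mul(Rational(16, 5), u) (Function('y')(u) = Add(Mul(Rational(21, 5), u), Mul(-1, u)) = Mul(Rational(16, 5), u))
Mul(Add(Function('y')(2), 385), Add(r, -352)) = Mul(Add(Mul(Rational(16, 5), 2), 385), Add(-177, -352)) = Mul(Add(Rational(32, 5), 385), -529) = Mul(Rational(1957, 5), -529) = Rational(-1035253, 5)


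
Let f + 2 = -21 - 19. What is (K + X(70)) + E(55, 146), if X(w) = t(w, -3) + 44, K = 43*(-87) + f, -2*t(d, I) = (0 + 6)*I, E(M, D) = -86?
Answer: -3816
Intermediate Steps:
t(d, I) = -3*I (t(d, I) = -(0 + 6)*I/2 = -3*I)
f = -42 (f = -2 + (-21 - 19) = -2 - 40 = -42)
K = -3783 (K = 43*(-87) - 42 = -3741 - 42 = -3783)
X(w) = 53 (X(w) = -3*(-3) + 44 = 9 + 44 = 53)
(K + X(70)) + E(55, 146) = (-3783 + 53) - 86 = -3730 - 86 = -3816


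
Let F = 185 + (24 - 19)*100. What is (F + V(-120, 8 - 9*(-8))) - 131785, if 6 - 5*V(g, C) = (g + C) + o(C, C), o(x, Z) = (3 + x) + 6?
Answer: -655543/5 ≈ -1.3111e+5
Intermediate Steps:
o(x, Z) = 9 + x
F = 685 (F = 185 + 5*100 = 185 + 500 = 685)
V(g, C) = -⅗ - 2*C/5 - g/5 (V(g, C) = 6/5 - ((g + C) + (9 + C))/5 = 6/5 - ((C + g) + (9 + C))/5 = 6/5 - (9 + g + 2*C)/5 = 6/5 + (-9/5 - 2*C/5 - g/5) = -⅗ - 2*C/5 - g/5)
(F + V(-120, 8 - 9*(-8))) - 131785 = (685 + (-⅗ - 2*(8 - 9*(-8))/5 - ⅕*(-120))) - 131785 = (685 + (-⅗ - 2*(8 + 72)/5 + 24)) - 131785 = (685 + (-⅗ - ⅖*80 + 24)) - 131785 = (685 + (-⅗ - 32 + 24)) - 131785 = (685 - 43/5) - 131785 = 3382/5 - 131785 = -655543/5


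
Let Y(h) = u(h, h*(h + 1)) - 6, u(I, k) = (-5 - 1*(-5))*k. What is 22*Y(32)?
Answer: -132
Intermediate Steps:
u(I, k) = 0 (u(I, k) = (-5 + 5)*k = 0*k = 0)
Y(h) = -6 (Y(h) = 0 - 6 = -6)
22*Y(32) = 22*(-6) = -132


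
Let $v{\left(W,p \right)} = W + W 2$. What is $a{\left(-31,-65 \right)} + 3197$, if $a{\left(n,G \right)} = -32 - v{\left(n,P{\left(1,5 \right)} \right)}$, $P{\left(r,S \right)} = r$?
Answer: $3258$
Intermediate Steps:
$v{\left(W,p \right)} = 3 W$ ($v{\left(W,p \right)} = W + 2 W = 3 W$)
$a{\left(n,G \right)} = -32 - 3 n$
$a{\left(-31,-65 \right)} + 3197 = \left(-32 - -93\right) + 3197 = \left(-32 + 93\right) + 3197 = 61 + 3197 = 3258$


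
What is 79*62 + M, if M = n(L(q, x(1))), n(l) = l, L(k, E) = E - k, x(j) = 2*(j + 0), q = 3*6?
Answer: 4882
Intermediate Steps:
q = 18
x(j) = 2*j
M = -16 (M = 2*1 - 1*18 = 2 - 18 = -16)
79*62 + M = 79*62 - 16 = 4898 - 16 = 4882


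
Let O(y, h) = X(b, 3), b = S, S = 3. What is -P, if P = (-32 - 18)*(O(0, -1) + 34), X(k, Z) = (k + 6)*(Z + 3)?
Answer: 4400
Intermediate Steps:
b = 3
X(k, Z) = (3 + Z)*(6 + k) (X(k, Z) = (6 + k)*(3 + Z) = (3 + Z)*(6 + k))
O(y, h) = 54 (O(y, h) = 18 + 3*3 + 6*3 + 3*3 = 18 + 9 + 18 + 9 = 54)
P = -4400 (P = (-32 - 18)*(54 + 34) = -50*88 = -4400)
-P = -1*(-4400) = 4400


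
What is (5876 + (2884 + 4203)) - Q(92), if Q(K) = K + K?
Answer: 12779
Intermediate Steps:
Q(K) = 2*K
(5876 + (2884 + 4203)) - Q(92) = (5876 + (2884 + 4203)) - 2*92 = (5876 + 7087) - 1*184 = 12963 - 184 = 12779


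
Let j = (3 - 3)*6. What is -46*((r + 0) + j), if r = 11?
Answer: -506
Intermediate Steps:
j = 0 (j = 0*6 = 0)
-46*((r + 0) + j) = -46*((11 + 0) + 0) = -46*(11 + 0) = -46*11 = -506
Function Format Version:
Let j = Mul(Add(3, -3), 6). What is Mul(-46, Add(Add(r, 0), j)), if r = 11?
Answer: -506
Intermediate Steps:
j = 0 (j = Mul(0, 6) = 0)
Mul(-46, Add(Add(r, 0), j)) = Mul(-46, Add(Add(11, 0), 0)) = Mul(-46, Add(11, 0)) = Mul(-46, 11) = -506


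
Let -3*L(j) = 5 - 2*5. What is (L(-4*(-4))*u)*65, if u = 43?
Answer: 13975/3 ≈ 4658.3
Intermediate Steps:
L(j) = 5/3 (L(j) = -(5 - 2*5)/3 = -(5 - 10)/3 = -⅓*(-5) = 5/3)
(L(-4*(-4))*u)*65 = ((5/3)*43)*65 = (215/3)*65 = 13975/3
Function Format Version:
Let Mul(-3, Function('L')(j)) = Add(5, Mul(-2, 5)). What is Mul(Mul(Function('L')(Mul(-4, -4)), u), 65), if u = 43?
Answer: Rational(13975, 3) ≈ 4658.3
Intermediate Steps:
Function('L')(j) = Rational(5, 3) (Function('L')(j) = Mul(Rational(-1, 3), Add(5, Mul(-2, 5))) = Mul(Rational(-1, 3), Add(5, -10)) = Mul(Rational(-1, 3), -5) = Rational(5, 3))
Mul(Mul(Function('L')(Mul(-4, -4)), u), 65) = Mul(Mul(Rational(5, 3), 43), 65) = Mul(Rational(215, 3), 65) = Rational(13975, 3)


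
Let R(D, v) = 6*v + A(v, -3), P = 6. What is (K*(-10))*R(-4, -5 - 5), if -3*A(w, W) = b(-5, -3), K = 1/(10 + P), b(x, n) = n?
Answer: 295/8 ≈ 36.875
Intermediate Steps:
K = 1/16 (K = 1/(10 + 6) = 1/16 ≈ 0.062500)
A(w, W) = 1 (A(w, W) = -⅓*(-3) = 1)
R(D, v) = 1 + 6*v (R(D, v) = 6*v + 1 = 1 + 6*v)
(K*(-10))*R(-4, -5 - 5) = ((1/16)*(-10))*(1 + 6*(-5 - 5)) = -5*(1 + 6*(-10))/8 = -5*(1 - 60)/8 = -5/8*(-59) = 295/8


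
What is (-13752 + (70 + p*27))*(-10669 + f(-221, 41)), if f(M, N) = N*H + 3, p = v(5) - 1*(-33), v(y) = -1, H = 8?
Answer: 132512484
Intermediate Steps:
p = 32 (p = -1 - 1*(-33) = -1 + 33 = 32)
f(M, N) = 3 + 8*N (f(M, N) = N*8 + 3 = 8*N + 3 = 3 + 8*N)
(-13752 + (70 + p*27))*(-10669 + f(-221, 41)) = (-13752 + (70 + 32*27))*(-10669 + (3 + 8*41)) = (-13752 + (70 + 864))*(-10669 + (3 + 328)) = (-13752 + 934)*(-10669 + 331) = -12818*(-10338) = 132512484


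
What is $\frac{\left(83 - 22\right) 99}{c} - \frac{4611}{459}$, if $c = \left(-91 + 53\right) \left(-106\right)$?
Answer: $- \frac{5267069}{616284} \approx -8.5465$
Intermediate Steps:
$c = 4028$ ($c = \left(-38\right) \left(-106\right) = 4028$)
$\frac{\left(83 - 22\right) 99}{c} - \frac{4611}{459} = \frac{\left(83 - 22\right) 99}{4028} - \frac{4611}{459} = 61 \cdot 99 \cdot \frac{1}{4028} - \frac{1537}{153} = 6039 \cdot \frac{1}{4028} - \frac{1537}{153} = \frac{6039}{4028} - \frac{1537}{153} = - \frac{5267069}{616284}$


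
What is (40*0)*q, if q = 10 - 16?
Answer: 0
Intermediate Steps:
q = -6
(40*0)*q = (40*0)*(-6) = 0*(-6) = 0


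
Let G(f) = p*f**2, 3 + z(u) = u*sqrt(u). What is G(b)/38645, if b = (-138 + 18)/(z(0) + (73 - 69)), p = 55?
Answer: 158400/7729 ≈ 20.494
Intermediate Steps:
z(u) = -3 + u**(3/2) (z(u) = -3 + u*sqrt(u) = -3 + u**(3/2))
b = -120 (b = (-138 + 18)/((-3 + 0**(3/2)) + (73 - 69)) = -120/((-3 + 0) + 4) = -120/(-3 + 4) = -120/1 = -120*1 = -120)
G(f) = 55*f**2
G(b)/38645 = (55*(-120)**2)/38645 = (55*14400)*(1/38645) = 792000*(1/38645) = 158400/7729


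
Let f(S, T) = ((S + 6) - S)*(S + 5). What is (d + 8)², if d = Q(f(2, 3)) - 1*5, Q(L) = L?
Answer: 2025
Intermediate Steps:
f(S, T) = 30 + 6*S (f(S, T) = ((6 + S) - S)*(5 + S) = 6*(5 + S) = 30 + 6*S)
d = 37 (d = (30 + 6*2) - 1*5 = (30 + 12) - 5 = 42 - 5 = 37)
(d + 8)² = (37 + 8)² = 45² = 2025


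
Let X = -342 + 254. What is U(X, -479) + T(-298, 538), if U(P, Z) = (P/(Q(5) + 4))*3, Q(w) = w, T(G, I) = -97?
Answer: -379/3 ≈ -126.33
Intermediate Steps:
X = -88
U(P, Z) = P/3 (U(P, Z) = (P/(5 + 4))*3 = (P/9)*3 = P/3)
U(X, -479) + T(-298, 538) = (⅓)*(-88) - 97 = -88/3 - 97 = -379/3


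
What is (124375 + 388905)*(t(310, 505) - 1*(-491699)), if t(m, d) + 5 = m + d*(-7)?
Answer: 250721368320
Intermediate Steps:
t(m, d) = -5 + m - 7*d (t(m, d) = -5 + (m + d*(-7)) = -5 + (m - 7*d) = -5 + m - 7*d)
(124375 + 388905)*(t(310, 505) - 1*(-491699)) = (124375 + 388905)*((-5 + 310 - 7*505) - 1*(-491699)) = 513280*((-5 + 310 - 3535) + 491699) = 513280*(-3230 + 491699) = 513280*488469 = 250721368320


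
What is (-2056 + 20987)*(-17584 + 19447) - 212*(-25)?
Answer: 35273753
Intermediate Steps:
(-2056 + 20987)*(-17584 + 19447) - 212*(-25) = 18931*1863 + 5300 = 35268453 + 5300 = 35273753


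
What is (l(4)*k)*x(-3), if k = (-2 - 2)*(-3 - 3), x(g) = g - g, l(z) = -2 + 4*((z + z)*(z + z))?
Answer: 0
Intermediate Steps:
l(z) = -2 + 16*z² (l(z) = -2 + 4*((2*z)*(2*z)) = -2 + 4*(4*z²) = -2 + 16*z²)
x(g) = 0
k = 24 (k = -4*(-6) = 24)
(l(4)*k)*x(-3) = ((-2 + 16*4²)*24)*0 = ((-2 + 16*16)*24)*0 = ((-2 + 256)*24)*0 = (254*24)*0 = 6096*0 = 0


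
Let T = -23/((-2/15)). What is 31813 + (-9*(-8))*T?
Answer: 44233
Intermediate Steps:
T = 345/2 (T = -23/((-2*1/15)) = -23/(-2/15) = -23*(-15/2) = 345/2 ≈ 172.50)
31813 + (-9*(-8))*T = 31813 - 9*(-8)*(345/2) = 31813 + 72*(345/2) = 31813 + 12420 = 44233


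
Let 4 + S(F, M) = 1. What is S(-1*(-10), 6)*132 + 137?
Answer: -259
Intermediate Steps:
S(F, M) = -3 (S(F, M) = -4 + 1 = -3)
S(-1*(-10), 6)*132 + 137 = -3*132 + 137 = -396 + 137 = -259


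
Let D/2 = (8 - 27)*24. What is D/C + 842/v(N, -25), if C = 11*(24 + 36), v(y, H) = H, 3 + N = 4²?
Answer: -9642/275 ≈ -35.062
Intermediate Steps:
N = 13 (N = -3 + 4² = -3 + 16 = 13)
C = 660 (C = 11*60 = 660)
D = -912 (D = 2*((8 - 27)*24) = 2*(-19*24) = 2*(-456) = -912)
D/C + 842/v(N, -25) = -912/660 + 842/(-25) = -912*1/660 + 842*(-1/25) = -76/55 - 842/25 = -9642/275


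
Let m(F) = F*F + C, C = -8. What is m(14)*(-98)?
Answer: -18424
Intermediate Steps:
m(F) = -8 + F**2 (m(F) = F*F - 8 = F**2 - 8 = -8 + F**2)
m(14)*(-98) = (-8 + 14**2)*(-98) = (-8 + 196)*(-98) = 188*(-98) = -18424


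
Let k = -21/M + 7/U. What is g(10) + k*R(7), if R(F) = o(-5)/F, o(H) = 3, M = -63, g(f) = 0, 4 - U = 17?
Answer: -8/91 ≈ -0.087912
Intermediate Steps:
U = -13 (U = 4 - 1*17 = 4 - 17 = -13)
R(F) = 3/F
k = -8/39 (k = -21/(-63) + 7/(-13) = -21*(-1/63) + 7*(-1/13) = ⅓ - 7/13 = -8/39 ≈ -0.20513)
g(10) + k*R(7) = 0 - 8/(13*7) = 0 - 8/39*3/7 = 0 - 8/91 = -8/91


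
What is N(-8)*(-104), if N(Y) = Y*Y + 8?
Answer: -7488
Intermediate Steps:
N(Y) = 8 + Y² (N(Y) = Y² + 8 = 8 + Y²)
N(-8)*(-104) = (8 + (-8)²)*(-104) = (8 + 64)*(-104) = 72*(-104) = -7488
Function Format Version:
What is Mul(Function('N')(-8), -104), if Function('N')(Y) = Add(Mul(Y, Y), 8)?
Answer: -7488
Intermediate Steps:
Function('N')(Y) = Add(8, Pow(Y, 2)) (Function('N')(Y) = Add(Pow(Y, 2), 8) = Add(8, Pow(Y, 2)))
Mul(Function('N')(-8), -104) = Mul(Add(8, Pow(-8, 2)), -104) = Mul(Add(8, 64), -104) = Mul(72, -104) = -7488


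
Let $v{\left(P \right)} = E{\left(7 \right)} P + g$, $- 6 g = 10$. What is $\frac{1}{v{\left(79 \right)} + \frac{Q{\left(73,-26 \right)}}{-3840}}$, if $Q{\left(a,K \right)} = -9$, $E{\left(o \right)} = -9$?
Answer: $- \frac{3840}{2736631} \approx -0.0014032$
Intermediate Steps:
$g = - \frac{5}{3}$ ($g = \left(- \frac{1}{6}\right) 10 = - \frac{5}{3} \approx -1.6667$)
$v{\left(P \right)} = - \frac{5}{3} - 9 P$ ($v{\left(P \right)} = - 9 P - \frac{5}{3} = - \frac{5}{3} - 9 P$)
$\frac{1}{v{\left(79 \right)} + \frac{Q{\left(73,-26 \right)}}{-3840}} = \frac{1}{\left(- \frac{5}{3} - 711\right) - \frac{9}{-3840}} = \frac{1}{\left(- \frac{5}{3} - 711\right) - - \frac{3}{1280}} = \frac{1}{- \frac{2138}{3} + \frac{3}{1280}} = \frac{1}{- \frac{2736631}{3840}} = - \frac{3840}{2736631}$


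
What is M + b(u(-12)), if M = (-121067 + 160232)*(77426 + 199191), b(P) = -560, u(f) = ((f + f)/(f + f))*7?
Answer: 10833704245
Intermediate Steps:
u(f) = 7 (u(f) = ((2*f)/((2*f)))*7 = ((2*f)*(1/(2*f)))*7 = 1*7 = 7)
M = 10833704805 (M = 39165*276617 = 10833704805)
M + b(u(-12)) = 10833704805 - 560 = 10833704245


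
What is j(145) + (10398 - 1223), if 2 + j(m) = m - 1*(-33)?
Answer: 9351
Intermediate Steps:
j(m) = 31 + m (j(m) = -2 + (m - 1*(-33)) = -2 + (m + 33) = -2 + (33 + m) = 31 + m)
j(145) + (10398 - 1223) = (31 + 145) + (10398 - 1223) = 176 + 9175 = 9351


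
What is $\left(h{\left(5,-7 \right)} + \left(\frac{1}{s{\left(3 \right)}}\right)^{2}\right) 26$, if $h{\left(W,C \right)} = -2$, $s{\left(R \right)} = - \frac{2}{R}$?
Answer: $\frac{13}{2} \approx 6.5$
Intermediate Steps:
$\left(h{\left(5,-7 \right)} + \left(\frac{1}{s{\left(3 \right)}}\right)^{2}\right) 26 = \left(-2 + \left(\frac{1}{\left(-2\right) \frac{1}{3}}\right)^{2}\right) 26 = \left(-2 + \left(\frac{1}{- \frac{2}{3}}\right)^{2}\right) 26 = \left(-2 + \left(- \frac{3}{2}\right)^{2}\right) 26 = \left(-2 + \frac{9}{4}\right) 26 = \frac{1}{4} \cdot 26 = \frac{13}{2}$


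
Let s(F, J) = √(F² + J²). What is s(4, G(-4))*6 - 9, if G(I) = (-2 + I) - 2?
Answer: -9 + 24*√5 ≈ 44.666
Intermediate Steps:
G(I) = -4 + I
s(4, G(-4))*6 - 9 = √(4² + (-4 - 4)²)*6 - 9 = √(16 + (-8)²)*6 - 9 = √(16 + 64)*6 - 9 = √80*6 - 9 = (4*√5)*6 - 9 = 24*√5 - 9 = -9 + 24*√5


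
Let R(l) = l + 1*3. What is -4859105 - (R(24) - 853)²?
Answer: -5541381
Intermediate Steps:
R(l) = 3 + l (R(l) = l + 3 = 3 + l)
-4859105 - (R(24) - 853)² = -4859105 - ((3 + 24) - 853)² = -4859105 - (27 - 853)² = -4859105 - 1*(-826)² = -4859105 - 1*682276 = -4859105 - 682276 = -5541381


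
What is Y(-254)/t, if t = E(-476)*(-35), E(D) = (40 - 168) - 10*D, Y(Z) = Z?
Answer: 127/81060 ≈ 0.0015667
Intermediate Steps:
E(D) = -128 - 10*D
t = -162120 (t = (-128 - 10*(-476))*(-35) = (-128 + 4760)*(-35) = 4632*(-35) = -162120)
Y(-254)/t = -254/(-162120) = -254*(-1/162120) = 127/81060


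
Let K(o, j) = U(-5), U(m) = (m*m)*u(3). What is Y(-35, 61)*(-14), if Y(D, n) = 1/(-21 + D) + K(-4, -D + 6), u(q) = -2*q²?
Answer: 25201/4 ≈ 6300.3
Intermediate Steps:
U(m) = -18*m² (U(m) = (m*m)*(-2*3²) = m²*(-2*9) = m²*(-18) = -18*m²)
K(o, j) = -450 (K(o, j) = -18*(-5)² = -18*25 = -450)
Y(D, n) = -450 + 1/(-21 + D) (Y(D, n) = 1/(-21 + D) - 450 = -450 + 1/(-21 + D))
Y(-35, 61)*(-14) = ((9451 - 450*(-35))/(-21 - 35))*(-14) = ((9451 + 15750)/(-56))*(-14) = -1/56*25201*(-14) = -25201/56*(-14) = 25201/4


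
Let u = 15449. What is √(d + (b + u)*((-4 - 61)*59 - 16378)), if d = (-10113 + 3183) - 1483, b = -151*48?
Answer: I*√165775226 ≈ 12875.0*I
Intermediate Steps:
b = -7248
d = -8413 (d = -6930 - 1483 = -8413)
√(d + (b + u)*((-4 - 61)*59 - 16378)) = √(-8413 + (-7248 + 15449)*((-4 - 61)*59 - 16378)) = √(-8413 + 8201*(-65*59 - 16378)) = √(-8413 + 8201*(-3835 - 16378)) = √(-8413 + 8201*(-20213)) = √(-8413 - 165766813) = √(-165775226) = I*√165775226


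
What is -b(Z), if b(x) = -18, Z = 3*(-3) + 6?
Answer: 18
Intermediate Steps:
Z = -3 (Z = -9 + 6 = -3)
-b(Z) = -1*(-18) = 18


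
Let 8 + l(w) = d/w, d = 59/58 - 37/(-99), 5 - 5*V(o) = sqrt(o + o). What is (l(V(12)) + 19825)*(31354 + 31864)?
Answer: 3603074792401/2871 + 2524610830*sqrt(6)/2871 ≈ 1.2571e+9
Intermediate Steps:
V(o) = 1 - sqrt(2)*sqrt(o)/5 (V(o) = 1 - sqrt(o + o)/5 = 1 - sqrt(2)*sqrt(o)/5)
d = 7987/5742 (d = 59*(1/58) - 37*(-1/99) = 59/58 + 37/99 = 7987/5742 ≈ 1.3910)
l(w) = -8 + 7987/(5742*w)
(l(V(12)) + 19825)*(31354 + 31864) = ((-8 + 7987/(5742*(1 - sqrt(2)*sqrt(12)/5))) + 19825)*(31354 + 31864) = ((-8 + 7987/(5742*(1 - sqrt(2)*2*sqrt(3)/5))) + 19825)*63218 = ((-8 + 7987/(5742*(1 - 2*sqrt(6)/5))) + 19825)*63218 = (19817 + 7987/(5742*(1 - 2*sqrt(6)/5)))*63218 = 1252791106 + 252461083/(2871*(1 - 2*sqrt(6)/5))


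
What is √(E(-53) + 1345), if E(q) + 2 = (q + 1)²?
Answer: √4047 ≈ 63.616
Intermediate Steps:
E(q) = -2 + (1 + q)² (E(q) = -2 + (q + 1)² = -2 + (1 + q)²)
√(E(-53) + 1345) = √((-2 + (1 - 53)²) + 1345) = √((-2 + (-52)²) + 1345) = √((-2 + 2704) + 1345) = √(2702 + 1345) = √4047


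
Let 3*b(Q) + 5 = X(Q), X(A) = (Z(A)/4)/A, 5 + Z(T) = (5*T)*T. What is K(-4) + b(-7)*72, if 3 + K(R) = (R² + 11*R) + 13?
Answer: -2406/7 ≈ -343.71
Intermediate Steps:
Z(T) = -5 + 5*T² (Z(T) = -5 + (5*T)*T = -5 + 5*T²)
X(A) = (-5/4 + 5*A²/4)/A (X(A) = ((-5 + 5*A²)/4)/A = ((-5 + 5*A²)*(¼))/A = (-5/4 + 5*A²/4)/A)
b(Q) = -5/3 + 5*(-1 + Q²)/(12*Q) (b(Q) = -5/3 + (5*(-1 + Q²)/(4*Q))/3 = -5/3 + 5*(-1 + Q²)/(12*Q))
K(R) = 10 + R² + 11*R (K(R) = -3 + ((R² + 11*R) + 13) = -3 + (13 + R² + 11*R) = 10 + R² + 11*R)
K(-4) + b(-7)*72 = (10 + (-4)² + 11*(-4)) + ((5/12)*(-1 + (-7)² - 4*(-7))/(-7))*72 = (10 + 16 - 44) + ((5/12)*(-⅐)*(-1 + 49 + 28))*72 = -18 + ((5/12)*(-⅐)*76)*72 = -18 - 95/21*72 = -18 - 2280/7 = -2406/7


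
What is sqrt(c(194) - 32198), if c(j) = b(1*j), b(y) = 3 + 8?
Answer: I*sqrt(32187) ≈ 179.41*I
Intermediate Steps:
b(y) = 11
c(j) = 11
sqrt(c(194) - 32198) = sqrt(11 - 32198) = sqrt(-32187) = I*sqrt(32187)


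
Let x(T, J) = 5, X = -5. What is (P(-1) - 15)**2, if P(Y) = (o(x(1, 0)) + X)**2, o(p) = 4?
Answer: 196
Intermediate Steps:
P(Y) = 1 (P(Y) = (4 - 5)**2 = (-1)**2 = 1)
(P(-1) - 15)**2 = (1 - 15)**2 = (-14)**2 = 196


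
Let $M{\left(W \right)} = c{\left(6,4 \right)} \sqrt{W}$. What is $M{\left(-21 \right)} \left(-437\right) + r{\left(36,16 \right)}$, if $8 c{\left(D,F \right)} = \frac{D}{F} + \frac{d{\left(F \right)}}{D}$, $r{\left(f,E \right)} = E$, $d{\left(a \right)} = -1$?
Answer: $16 - \frac{437 i \sqrt{21}}{6} \approx 16.0 - 333.76 i$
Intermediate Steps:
$c{\left(D,F \right)} = - \frac{1}{8 D} + \frac{D}{8 F}$ ($c{\left(D,F \right)} = \frac{\frac{D}{F} - \frac{1}{D}}{8} = \frac{- \frac{1}{D} + \frac{D}{F}}{8} = - \frac{1}{8 D} + \frac{D}{8 F}$)
$M{\left(W \right)} = \frac{\sqrt{W}}{6}$ ($M{\left(W \right)} = \frac{6^{2} - 4}{8 \cdot 6 \cdot 4} \sqrt{W} = \frac{1}{8} \cdot \frac{1}{6} \cdot \frac{1}{4} \left(36 - 4\right) \sqrt{W} = \frac{1}{8} \cdot \frac{1}{6} \cdot \frac{1}{4} \cdot 32 \sqrt{W} = \frac{\sqrt{W}}{6}$)
$M{\left(-21 \right)} \left(-437\right) + r{\left(36,16 \right)} = \frac{\sqrt{-21}}{6} \left(-437\right) + 16 = \frac{i \sqrt{21}}{6} \left(-437\right) + 16 = - \frac{437 i \sqrt{21}}{6} + 16 = 16 - \frac{437 i \sqrt{21}}{6}$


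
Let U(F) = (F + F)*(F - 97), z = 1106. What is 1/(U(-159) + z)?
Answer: 1/82514 ≈ 1.2119e-5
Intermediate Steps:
U(F) = 2*F*(-97 + F) (U(F) = (2*F)*(-97 + F) = 2*F*(-97 + F))
1/(U(-159) + z) = 1/(2*(-159)*(-97 - 159) + 1106) = 1/(2*(-159)*(-256) + 1106) = 1/(81408 + 1106) = 1/82514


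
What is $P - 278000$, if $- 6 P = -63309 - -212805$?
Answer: $-302916$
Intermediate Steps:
$P = -24916$ ($P = - \frac{-63309 - -212805}{6} = - \frac{-63309 + 212805}{6} = \left(- \frac{1}{6}\right) 149496 = -24916$)
$P - 278000 = -24916 - 278000 = -302916$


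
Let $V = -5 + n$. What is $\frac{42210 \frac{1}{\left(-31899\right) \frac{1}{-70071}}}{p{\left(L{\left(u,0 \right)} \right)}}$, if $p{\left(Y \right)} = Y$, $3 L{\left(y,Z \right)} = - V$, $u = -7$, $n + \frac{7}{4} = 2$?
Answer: $\frac{1690112520}{28861} \approx 58560.0$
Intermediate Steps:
$n = \frac{1}{4}$ ($n = - \frac{7}{4} + 2 = \frac{1}{4} \approx 0.25$)
$V = - \frac{19}{4}$ ($V = -5 + \frac{1}{4} = - \frac{19}{4} \approx -4.75$)
$L{\left(y,Z \right)} = \frac{19}{12}$ ($L{\left(y,Z \right)} = \frac{\left(-1\right) \left(- \frac{19}{4}\right)}{3} = \frac{1}{3} \cdot \frac{19}{4} = \frac{19}{12}$)
$\frac{42210 \frac{1}{\left(-31899\right) \frac{1}{-70071}}}{p{\left(L{\left(u,0 \right)} \right)}} = \frac{42210 \frac{1}{\left(-31899\right) \frac{1}{-70071}}}{\frac{19}{12}} = \frac{42210}{\left(-31899\right) \left(- \frac{1}{70071}\right)} \frac{12}{19} = \frac{42210}{\frac{10633}{23357}} \cdot \frac{12}{19} = 42210 \cdot \frac{23357}{10633} \cdot \frac{12}{19} = \frac{140842710}{1519} \cdot \frac{12}{19} = \frac{1690112520}{28861}$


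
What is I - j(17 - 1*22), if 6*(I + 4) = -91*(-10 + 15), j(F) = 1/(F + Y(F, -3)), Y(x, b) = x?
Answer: -1196/15 ≈ -79.733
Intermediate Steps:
j(F) = 1/(2*F) (j(F) = 1/(F + F) = 1/(2*F))
I = -479/6 (I = -4 + (-91*(-10 + 15))/6 = -4 + (-91*5)/6 = -4 + (⅙)*(-455) = -4 - 455/6 = -479/6 ≈ -79.833)
I - j(17 - 1*22) = -479/6 - 1/(2*(17 - 1*22)) = -479/6 - 1/(2*(17 - 22)) = -479/6 - 1/(2*(-5)) = -479/6 - (-1)/(2*5) = -479/6 - 1*(-⅒) = -479/6 + ⅒ = -1196/15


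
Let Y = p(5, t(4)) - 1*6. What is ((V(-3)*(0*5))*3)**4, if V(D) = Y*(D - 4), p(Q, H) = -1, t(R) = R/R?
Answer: 0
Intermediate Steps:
t(R) = 1
Y = -7 (Y = -1 - 1*6 = -1 - 6 = -7)
V(D) = 28 - 7*D (V(D) = -7*(D - 4) = -7*(-4 + D) = 28 - 7*D)
((V(-3)*(0*5))*3)**4 = (((28 - 7*(-3))*(0*5))*3)**4 = (((28 + 21)*0)*3)**4 = ((49*0)*3)**4 = (0*3)**4 = 0**4 = 0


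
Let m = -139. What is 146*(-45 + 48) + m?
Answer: 299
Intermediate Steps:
146*(-45 + 48) + m = 146*(-45 + 48) - 139 = 146*3 - 139 = 438 - 139 = 299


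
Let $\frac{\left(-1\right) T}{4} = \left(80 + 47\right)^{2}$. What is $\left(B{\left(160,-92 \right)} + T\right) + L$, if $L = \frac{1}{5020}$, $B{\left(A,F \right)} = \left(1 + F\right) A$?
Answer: $- \frac{396961519}{5020} \approx -79076.0$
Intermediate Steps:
$B{\left(A,F \right)} = A \left(1 + F\right)$
$L = \frac{1}{5020} \approx 0.0001992$
$T = -64516$ ($T = - 4 \left(80 + 47\right)^{2} = - 4 \cdot 127^{2} = \left(-4\right) 16129 = -64516$)
$\left(B{\left(160,-92 \right)} + T\right) + L = \left(160 \left(1 - 92\right) - 64516\right) + \frac{1}{5020} = \left(160 \left(-91\right) - 64516\right) + \frac{1}{5020} = \left(-14560 - 64516\right) + \frac{1}{5020} = -79076 + \frac{1}{5020} = - \frac{396961519}{5020}$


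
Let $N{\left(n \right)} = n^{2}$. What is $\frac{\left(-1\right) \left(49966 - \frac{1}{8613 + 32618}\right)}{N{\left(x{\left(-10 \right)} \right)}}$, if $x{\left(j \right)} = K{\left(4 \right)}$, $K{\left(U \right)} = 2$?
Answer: $- \frac{2060148145}{164924} \approx -12492.0$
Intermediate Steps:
$x{\left(j \right)} = 2$
$\frac{\left(-1\right) \left(49966 - \frac{1}{8613 + 32618}\right)}{N{\left(x{\left(-10 \right)} \right)}} = \frac{\left(-1\right) \left(49966 - \frac{1}{8613 + 32618}\right)}{2^{2}} = \frac{\left(-1\right) \left(49966 - \frac{1}{41231}\right)}{4} = - (49966 - \frac{1}{41231}) \frac{1}{4} = \left(-1\right) \frac{2060148145}{41231} \cdot \frac{1}{4} = \left(- \frac{2060148145}{41231}\right) \frac{1}{4} = - \frac{2060148145}{164924}$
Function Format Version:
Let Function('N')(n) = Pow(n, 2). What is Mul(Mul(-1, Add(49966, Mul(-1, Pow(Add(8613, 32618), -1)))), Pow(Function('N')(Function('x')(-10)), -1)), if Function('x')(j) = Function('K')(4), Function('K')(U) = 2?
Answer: Rational(-2060148145, 164924) ≈ -12492.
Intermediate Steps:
Function('x')(j) = 2
Mul(Mul(-1, Add(49966, Mul(-1, Pow(Add(8613, 32618), -1)))), Pow(Function('N')(Function('x')(-10)), -1)) = Mul(Mul(-1, Add(49966, Mul(-1, Pow(Add(8613, 32618), -1)))), Pow(Pow(2, 2), -1)) = Mul(Mul(-1, Add(49966, Mul(-1, Pow(41231, -1)))), Pow(4, -1)) = Mul(Mul(-1, Add(49966, Mul(-1, Rational(1, 41231)))), Rational(1, 4)) = Mul(Mul(-1, Add(49966, Rational(-1, 41231))), Rational(1, 4)) = Mul(Mul(-1, Rational(2060148145, 41231)), Rational(1, 4)) = Mul(Rational(-2060148145, 41231), Rational(1, 4)) = Rational(-2060148145, 164924)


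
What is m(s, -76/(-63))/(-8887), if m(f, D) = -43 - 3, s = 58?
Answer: 46/8887 ≈ 0.0051761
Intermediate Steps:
m(f, D) = -46
m(s, -76/(-63))/(-8887) = -46/(-8887) = -46*(-1/8887) = 46/8887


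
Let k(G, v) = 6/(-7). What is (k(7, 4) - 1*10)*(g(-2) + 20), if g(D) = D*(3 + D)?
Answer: -1368/7 ≈ -195.43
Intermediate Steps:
k(G, v) = -6/7 (k(G, v) = 6*(-1/7) = -6/7)
(k(7, 4) - 1*10)*(g(-2) + 20) = (-6/7 - 1*10)*(-2*(3 - 2) + 20) = (-6/7 - 10)*(-2*1 + 20) = -76*(-2 + 20)/7 = -76/7*18 = -1368/7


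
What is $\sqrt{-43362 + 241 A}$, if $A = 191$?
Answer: $\sqrt{2669} \approx 51.662$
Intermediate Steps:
$\sqrt{-43362 + 241 A} = \sqrt{-43362 + 241 \cdot 191} = \sqrt{-43362 + 46031} = \sqrt{2669}$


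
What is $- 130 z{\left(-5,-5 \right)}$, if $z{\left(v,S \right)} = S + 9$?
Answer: $-520$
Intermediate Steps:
$z{\left(v,S \right)} = 9 + S$
$- 130 z{\left(-5,-5 \right)} = - 130 \left(9 - 5\right) = \left(-130\right) 4 = -520$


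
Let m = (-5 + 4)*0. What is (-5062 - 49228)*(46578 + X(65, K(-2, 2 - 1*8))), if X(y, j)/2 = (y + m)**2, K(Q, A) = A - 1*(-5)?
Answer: -2987470120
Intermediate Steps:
m = 0 (m = -1*0 = 0)
K(Q, A) = 5 + A (K(Q, A) = A + 5 = 5 + A)
X(y, j) = 2*y**2 (X(y, j) = 2*(y + 0)**2 = 2*y**2)
(-5062 - 49228)*(46578 + X(65, K(-2, 2 - 1*8))) = (-5062 - 49228)*(46578 + 2*65**2) = -54290*(46578 + 2*4225) = -54290*(46578 + 8450) = -54290*55028 = -2987470120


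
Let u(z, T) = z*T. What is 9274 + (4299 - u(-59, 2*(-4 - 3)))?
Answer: 12747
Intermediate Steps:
u(z, T) = T*z
9274 + (4299 - u(-59, 2*(-4 - 3))) = 9274 + (4299 - 2*(-4 - 3)*(-59)) = 9274 + (4299 - 2*(-7)*(-59)) = 9274 + (4299 - (-14)*(-59)) = 9274 + (4299 - 1*826) = 9274 + (4299 - 826) = 9274 + 3473 = 12747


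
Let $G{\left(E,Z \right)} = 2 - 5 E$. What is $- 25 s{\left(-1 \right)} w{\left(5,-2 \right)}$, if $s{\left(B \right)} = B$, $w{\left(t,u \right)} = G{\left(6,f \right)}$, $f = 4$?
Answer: $-700$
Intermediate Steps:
$w{\left(t,u \right)} = -28$ ($w{\left(t,u \right)} = 2 - 30 = -28$)
$- 25 s{\left(-1 \right)} w{\left(5,-2 \right)} = \left(-25\right) \left(-1\right) \left(-28\right) = 25 \left(-28\right) = -700$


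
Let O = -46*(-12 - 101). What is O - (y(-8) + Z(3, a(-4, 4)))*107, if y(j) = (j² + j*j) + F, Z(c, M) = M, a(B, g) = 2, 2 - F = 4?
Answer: -8498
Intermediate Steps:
F = -2 (F = 2 - 1*4 = 2 - 4 = -2)
y(j) = -2 + 2*j² (y(j) = (j² + j*j) - 2 = (j² + j²) - 2 = 2*j² - 2 = -2 + 2*j²)
O = 5198 (O = -46*(-113) = 5198)
O - (y(-8) + Z(3, a(-4, 4)))*107 = 5198 - ((-2 + 2*(-8)²) + 2)*107 = 5198 - ((-2 + 2*64) + 2)*107 = 5198 - ((-2 + 128) + 2)*107 = 5198 - (126 + 2)*107 = 5198 - 128*107 = 5198 - 1*13696 = 5198 - 13696 = -8498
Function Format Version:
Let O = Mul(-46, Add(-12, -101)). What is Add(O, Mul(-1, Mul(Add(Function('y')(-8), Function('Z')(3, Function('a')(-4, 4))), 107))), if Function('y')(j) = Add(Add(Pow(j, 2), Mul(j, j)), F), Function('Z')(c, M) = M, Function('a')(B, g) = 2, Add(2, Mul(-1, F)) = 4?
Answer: -8498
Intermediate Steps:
F = -2 (F = Add(2, Mul(-1, 4)) = Add(2, -4) = -2)
Function('y')(j) = Add(-2, Mul(2, Pow(j, 2))) (Function('y')(j) = Add(Add(Pow(j, 2), Mul(j, j)), -2) = Add(Add(Pow(j, 2), Pow(j, 2)), -2) = Add(Mul(2, Pow(j, 2)), -2) = Add(-2, Mul(2, Pow(j, 2))))
O = 5198 (O = Mul(-46, -113) = 5198)
Add(O, Mul(-1, Mul(Add(Function('y')(-8), Function('Z')(3, Function('a')(-4, 4))), 107))) = Add(5198, Mul(-1, Mul(Add(Add(-2, Mul(2, Pow(-8, 2))), 2), 107))) = Add(5198, Mul(-1, Mul(Add(Add(-2, Mul(2, 64)), 2), 107))) = Add(5198, Mul(-1, Mul(Add(Add(-2, 128), 2), 107))) = Add(5198, Mul(-1, Mul(Add(126, 2), 107))) = Add(5198, Mul(-1, Mul(128, 107))) = Add(5198, Mul(-1, 13696)) = Add(5198, -13696) = -8498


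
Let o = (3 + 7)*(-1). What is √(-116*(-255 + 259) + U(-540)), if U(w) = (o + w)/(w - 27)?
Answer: I*√1837766/63 ≈ 21.518*I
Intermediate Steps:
o = -10 (o = 10*(-1) = -10)
U(w) = (-10 + w)/(-27 + w) (U(w) = (-10 + w)/(w - 27) = (-10 + w)/(-27 + w))
√(-116*(-255 + 259) + U(-540)) = √(-116*(-255 + 259) + (-10 - 540)/(-27 - 540)) = √(-116*4 - 550/(-567)) = √(-464 - 1/567*(-550)) = √(-464 + 550/567) = √(-262538/567) = I*√1837766/63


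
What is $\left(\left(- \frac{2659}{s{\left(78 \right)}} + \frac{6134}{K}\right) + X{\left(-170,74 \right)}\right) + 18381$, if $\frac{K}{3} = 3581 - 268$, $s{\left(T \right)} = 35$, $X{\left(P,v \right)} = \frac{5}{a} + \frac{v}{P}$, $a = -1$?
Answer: $\frac{108222045992}{5913705} \approx 18300.0$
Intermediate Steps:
$X{\left(P,v \right)} = -5 + \frac{v}{P}$ ($X{\left(P,v \right)} = \frac{5}{-1} + \frac{v}{P} = 5 \left(-1\right) + \frac{v}{P} = -5 + \frac{v}{P}$)
$K = 9939$ ($K = 3 \left(3581 - 268\right) = 3 \cdot 3313 = 9939$)
$\left(\left(- \frac{2659}{s{\left(78 \right)}} + \frac{6134}{K}\right) + X{\left(-170,74 \right)}\right) + 18381 = \left(\left(- \frac{2659}{35} + \frac{6134}{9939}\right) - \left(5 - \frac{74}{-170}\right)\right) + 18381 = \left(\left(\left(-2659\right) \frac{1}{35} + 6134 \cdot \frac{1}{9939}\right) + \left(-5 + 74 \left(- \frac{1}{170}\right)\right)\right) + 18381 = \left(\left(- \frac{2659}{35} + \frac{6134}{9939}\right) - \frac{462}{85}\right) + 18381 = \left(- \frac{26213111}{347865} - \frac{462}{85}\right) + 18381 = - \frac{477765613}{5913705} + 18381 = \frac{108222045992}{5913705}$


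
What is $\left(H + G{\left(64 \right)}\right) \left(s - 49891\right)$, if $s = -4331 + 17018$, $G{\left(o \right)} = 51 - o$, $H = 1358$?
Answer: $-50039380$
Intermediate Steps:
$s = 12687$
$\left(H + G{\left(64 \right)}\right) \left(s - 49891\right) = \left(1358 + \left(51 - 64\right)\right) \left(12687 - 49891\right) = \left(1358 + \left(51 - 64\right)\right) \left(-37204\right) = \left(1358 - 13\right) \left(-37204\right) = 1345 \left(-37204\right) = -50039380$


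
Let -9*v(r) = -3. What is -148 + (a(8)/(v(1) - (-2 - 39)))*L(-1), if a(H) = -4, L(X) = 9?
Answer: -4615/31 ≈ -148.87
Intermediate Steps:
v(r) = ⅓ (v(r) = -⅑*(-3) = ⅓)
-148 + (a(8)/(v(1) - (-2 - 39)))*L(-1) = -148 - 4/(⅓ - (-2 - 39))*9 = -148 - 4/(⅓ - 1*(-41))*9 = -148 - 4/(⅓ + 41)*9 = -148 - 4/124/3*9 = -148 - 4*3/124*9 = -148 - 3/31*9 = -148 - 27/31 = -4615/31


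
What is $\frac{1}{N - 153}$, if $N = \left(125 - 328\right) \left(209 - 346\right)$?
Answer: $\frac{1}{27658} \approx 3.6156 \cdot 10^{-5}$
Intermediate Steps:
$N = 27811$ ($N = \left(-203\right) \left(-137\right) = 27811$)
$\frac{1}{N - 153} = \frac{1}{27811 - 153} = \frac{1}{27658}$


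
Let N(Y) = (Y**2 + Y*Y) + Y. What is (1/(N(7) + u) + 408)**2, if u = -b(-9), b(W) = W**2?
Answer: 95902849/576 ≈ 1.6650e+5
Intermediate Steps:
N(Y) = Y + 2*Y**2 (N(Y) = (Y**2 + Y**2) + Y = 2*Y**2 + Y = Y + 2*Y**2)
u = -81 (u = -1*(-9)**2 = -1*81 = -81)
(1/(N(7) + u) + 408)**2 = (1/(7*(1 + 2*7) - 81) + 408)**2 = (1/(7*(1 + 14) - 81) + 408)**2 = (1/(7*15 - 81) + 408)**2 = (1/(105 - 81) + 408)**2 = (1/24 + 408)**2 = (9793/24)**2 = 95902849/576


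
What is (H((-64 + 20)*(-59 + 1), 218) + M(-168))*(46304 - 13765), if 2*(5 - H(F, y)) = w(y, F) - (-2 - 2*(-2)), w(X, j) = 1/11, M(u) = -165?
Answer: -113853961/22 ≈ -5.1752e+6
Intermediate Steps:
w(X, j) = 1/11
H(F, y) = 131/22 (H(F, y) = 5 - (1/11 - (-2 - 2*(-2)))/2 = 5 - (1/11 - (-2 + 4))/2 = 5 - (1/11 - 1*2)/2 = 5 - (1/11 - 2)/2 = 5 - ½*(-21/11) = 5 + 21/22 = 131/22)
(H((-64 + 20)*(-59 + 1), 218) + M(-168))*(46304 - 13765) = (131/22 - 165)*(46304 - 13765) = -3499/22*32539 = -113853961/22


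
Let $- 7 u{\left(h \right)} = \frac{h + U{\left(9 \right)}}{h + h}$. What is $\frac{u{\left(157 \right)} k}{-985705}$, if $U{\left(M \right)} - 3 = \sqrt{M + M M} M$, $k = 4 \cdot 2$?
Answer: $\frac{128}{216657959} + \frac{108 \sqrt{10}}{1083289795} \approx 9.0606 \cdot 10^{-7}$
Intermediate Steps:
$k = 8$
$U{\left(M \right)} = 3 + M \sqrt{M + M^{2}}$ ($U{\left(M \right)} = 3 + \sqrt{M + M M} M = 3 + \sqrt{M + M^{2}} M = 3 + M \sqrt{M + M^{2}}$)
$u{\left(h \right)} = - \frac{3 + h + 27 \sqrt{10}}{14 h}$ ($u{\left(h \right)} = - \frac{\left(h + \left(3 + 9 \sqrt{9 \left(1 + 9\right)}\right)\right) \frac{1}{h + h}}{7} = - \frac{\left(h + \left(3 + 9 \sqrt{9 \cdot 10}\right)\right) \frac{1}{2 h}}{7} = - \frac{\left(h + \left(3 + 9 \sqrt{90}\right)\right) \frac{1}{2 h}}{7} = - \frac{\left(h + \left(3 + 9 \cdot 3 \sqrt{10}\right)\right) \frac{1}{2 h}}{7} = - \frac{\left(h + \left(3 + 27 \sqrt{10}\right)\right) \frac{1}{2 h}}{7} = - \frac{\left(3 + h + 27 \sqrt{10}\right) \frac{1}{2 h}}{7} = - \frac{\frac{1}{2} \frac{1}{h} \left(3 + h + 27 \sqrt{10}\right)}{7} = - \frac{3 + h + 27 \sqrt{10}}{14 h}$)
$\frac{u{\left(157 \right)} k}{-985705} = \frac{\frac{-3 - 157 - 27 \sqrt{10}}{14 \cdot 157} \cdot 8}{-985705} = \frac{1}{14} \cdot \frac{1}{157} \left(-3 - 157 - 27 \sqrt{10}\right) 8 \left(- \frac{1}{985705}\right) = \frac{1}{14} \cdot \frac{1}{157} \left(-160 - 27 \sqrt{10}\right) 8 \left(- \frac{1}{985705}\right) = \left(- \frac{80}{1099} - \frac{27 \sqrt{10}}{2198}\right) 8 \left(- \frac{1}{985705}\right) = \left(- \frac{640}{1099} - \frac{108 \sqrt{10}}{1099}\right) \left(- \frac{1}{985705}\right) = \frac{128}{216657959} + \frac{108 \sqrt{10}}{1083289795}$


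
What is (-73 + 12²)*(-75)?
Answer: -5325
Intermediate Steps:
(-73 + 12²)*(-75) = (-73 + 144)*(-75) = 71*(-75) = -5325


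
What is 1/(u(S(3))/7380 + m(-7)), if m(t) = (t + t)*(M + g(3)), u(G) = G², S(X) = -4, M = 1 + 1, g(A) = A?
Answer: -1845/129146 ≈ -0.014286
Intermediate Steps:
M = 2
m(t) = 10*t (m(t) = (t + t)*(2 + 3) = (2*t)*5 = 10*t)
1/(u(S(3))/7380 + m(-7)) = 1/((-4)²/7380 + 10*(-7)) = 1/(16*(1/7380) - 70) = 1/(4/1845 - 70) = 1/(-129146/1845) = -1845/129146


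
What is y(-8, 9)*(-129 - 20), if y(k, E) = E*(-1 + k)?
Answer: 12069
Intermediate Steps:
y(-8, 9)*(-129 - 20) = (9*(-1 - 8))*(-129 - 20) = (9*(-9))*(-149) = -81*(-149) = 12069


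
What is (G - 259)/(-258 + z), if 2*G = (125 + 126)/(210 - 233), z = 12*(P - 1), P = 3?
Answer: 4055/3588 ≈ 1.1302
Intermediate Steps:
z = 24 (z = 12*(3 - 1) = 12*2 = 24)
G = -251/46 (G = ((125 + 126)/(210 - 233))/2 = (251/(-23))/2 = (251*(-1/23))/2 = (½)*(-251/23) = -251/46 ≈ -5.4565)
(G - 259)/(-258 + z) = (-251/46 - 259)/(-258 + 24) = -12165/46/(-234) = -12165/46*(-1/234) = 4055/3588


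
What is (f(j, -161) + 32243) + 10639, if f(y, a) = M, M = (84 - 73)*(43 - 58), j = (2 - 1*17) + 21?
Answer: 42717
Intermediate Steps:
j = 6 (j = (2 - 17) + 21 = -15 + 21 = 6)
M = -165 (M = 11*(-15) = -165)
f(y, a) = -165
(f(j, -161) + 32243) + 10639 = (-165 + 32243) + 10639 = 32078 + 10639 = 42717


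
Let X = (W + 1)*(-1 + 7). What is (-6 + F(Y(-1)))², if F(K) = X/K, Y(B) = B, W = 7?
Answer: 2916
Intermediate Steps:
X = 48 (X = (7 + 1)*(-1 + 7) = 8*6 = 48)
F(K) = 48/K
(-6 + F(Y(-1)))² = (-6 + 48/(-1))² = (-6 + 48*(-1))² = (-6 - 48)² = (-54)² = 2916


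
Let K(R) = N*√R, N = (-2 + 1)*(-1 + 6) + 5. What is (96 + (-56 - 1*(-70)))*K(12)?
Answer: 0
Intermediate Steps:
N = 0 (N = -1*5 + 5 = -5 + 5 = 0)
K(R) = 0 (K(R) = 0*√R = 0)
(96 + (-56 - 1*(-70)))*K(12) = (96 + (-56 - 1*(-70)))*0 = (96 + (-56 + 70))*0 = (96 + 14)*0 = 110*0 = 0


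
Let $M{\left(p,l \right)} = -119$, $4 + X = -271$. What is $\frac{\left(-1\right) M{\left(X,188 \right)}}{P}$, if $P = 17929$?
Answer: $\frac{119}{17929} \approx 0.0066373$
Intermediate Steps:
$X = -275$ ($X = -4 - 271 = -275$)
$\frac{\left(-1\right) M{\left(X,188 \right)}}{P} = \frac{\left(-1\right) \left(-119\right)}{17929} = 119 \cdot \frac{1}{17929} = \frac{119}{17929}$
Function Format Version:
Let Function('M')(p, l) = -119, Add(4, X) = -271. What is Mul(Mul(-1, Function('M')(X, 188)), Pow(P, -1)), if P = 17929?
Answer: Rational(119, 17929) ≈ 0.0066373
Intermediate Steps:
X = -275 (X = Add(-4, -271) = -275)
Mul(Mul(-1, Function('M')(X, 188)), Pow(P, -1)) = Mul(Mul(-1, -119), Pow(17929, -1)) = Mul(119, Rational(1, 17929)) = Rational(119, 17929)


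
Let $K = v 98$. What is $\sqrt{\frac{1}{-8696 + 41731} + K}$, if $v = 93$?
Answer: $\frac{\sqrt{9946210537685}}{33035} \approx 95.467$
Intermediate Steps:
$K = 9114$ ($K = 93 \cdot 98 = 9114$)
$\sqrt{\frac{1}{-8696 + 41731} + K} = \sqrt{\frac{1}{-8696 + 41731} + 9114} = \sqrt{\frac{1}{33035} + 9114} = \sqrt{\frac{301080991}{33035}} = \frac{\sqrt{9946210537685}}{33035}$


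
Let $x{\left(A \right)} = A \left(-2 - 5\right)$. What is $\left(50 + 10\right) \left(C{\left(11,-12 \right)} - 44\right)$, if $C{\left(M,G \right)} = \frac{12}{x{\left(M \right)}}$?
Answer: $- \frac{204000}{77} \approx -2649.4$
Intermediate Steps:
$x{\left(A \right)} = - 7 A$ ($x{\left(A \right)} = A \left(-7\right) = - 7 A$)
$C{\left(M,G \right)} = - \frac{12}{7 M}$ ($C{\left(M,G \right)} = \frac{12}{\left(-7\right) M} = 12 \left(- \frac{1}{7 M}\right) = - \frac{12}{7 M}$)
$\left(50 + 10\right) \left(C{\left(11,-12 \right)} - 44\right) = \left(50 + 10\right) \left(- \frac{12}{7 \cdot 11} - 44\right) = 60 \left(\left(- \frac{12}{7}\right) \frac{1}{11} - 44\right) = 60 \left(- \frac{12}{77} - 44\right) = 60 \left(- \frac{3400}{77}\right) = - \frac{204000}{77}$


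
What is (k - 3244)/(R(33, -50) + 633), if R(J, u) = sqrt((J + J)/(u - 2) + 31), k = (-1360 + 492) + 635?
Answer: -57224466/10417141 + 3477*sqrt(20098)/10417141 ≈ -5.4460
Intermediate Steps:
k = -233 (k = -868 + 635 = -233)
R(J, u) = sqrt(31 + 2*J/(-2 + u)) (R(J, u) = sqrt((2*J)/(-2 + u) + 31) = sqrt(2*J/(-2 + u) + 31) = sqrt(31 + 2*J/(-2 + u)))
(k - 3244)/(R(33, -50) + 633) = (-233 - 3244)/(sqrt((-62 + 2*33 + 31*(-50))/(-2 - 50)) + 633) = -3477/(sqrt((-62 + 66 - 1550)/(-52)) + 633) = -3477/(sqrt(-1/52*(-1546)) + 633) = -3477/(sqrt(773/26) + 633) = -3477/(sqrt(20098)/26 + 633) = -3477/(633 + sqrt(20098)/26)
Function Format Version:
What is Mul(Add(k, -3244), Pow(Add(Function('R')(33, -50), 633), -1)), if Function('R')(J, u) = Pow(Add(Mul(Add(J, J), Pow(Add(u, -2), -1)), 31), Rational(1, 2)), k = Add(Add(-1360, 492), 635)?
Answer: Add(Rational(-57224466, 10417141), Mul(Rational(3477, 10417141), Pow(20098, Rational(1, 2)))) ≈ -5.4460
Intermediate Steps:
k = -233 (k = Add(-868, 635) = -233)
Function('R')(J, u) = Pow(Add(31, Mul(2, J, Pow(Add(-2, u), -1))), Rational(1, 2)) (Function('R')(J, u) = Pow(Add(Mul(Mul(2, J), Pow(Add(-2, u), -1)), 31), Rational(1, 2)) = Pow(Add(Mul(2, J, Pow(Add(-2, u), -1)), 31), Rational(1, 2)) = Pow(Add(31, Mul(2, J, Pow(Add(-2, u), -1))), Rational(1, 2)))
Mul(Add(k, -3244), Pow(Add(Function('R')(33, -50), 633), -1)) = Mul(Add(-233, -3244), Pow(Add(Pow(Mul(Pow(Add(-2, -50), -1), Add(-62, Mul(2, 33), Mul(31, -50))), Rational(1, 2)), 633), -1)) = Mul(-3477, Pow(Add(Pow(Mul(Pow(-52, -1), Add(-62, 66, -1550)), Rational(1, 2)), 633), -1)) = Mul(-3477, Pow(Add(Pow(Mul(Rational(-1, 52), -1546), Rational(1, 2)), 633), -1)) = Mul(-3477, Pow(Add(Pow(Rational(773, 26), Rational(1, 2)), 633), -1)) = Mul(-3477, Pow(Add(Mul(Rational(1, 26), Pow(20098, Rational(1, 2))), 633), -1)) = Mul(-3477, Pow(Add(633, Mul(Rational(1, 26), Pow(20098, Rational(1, 2)))), -1))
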